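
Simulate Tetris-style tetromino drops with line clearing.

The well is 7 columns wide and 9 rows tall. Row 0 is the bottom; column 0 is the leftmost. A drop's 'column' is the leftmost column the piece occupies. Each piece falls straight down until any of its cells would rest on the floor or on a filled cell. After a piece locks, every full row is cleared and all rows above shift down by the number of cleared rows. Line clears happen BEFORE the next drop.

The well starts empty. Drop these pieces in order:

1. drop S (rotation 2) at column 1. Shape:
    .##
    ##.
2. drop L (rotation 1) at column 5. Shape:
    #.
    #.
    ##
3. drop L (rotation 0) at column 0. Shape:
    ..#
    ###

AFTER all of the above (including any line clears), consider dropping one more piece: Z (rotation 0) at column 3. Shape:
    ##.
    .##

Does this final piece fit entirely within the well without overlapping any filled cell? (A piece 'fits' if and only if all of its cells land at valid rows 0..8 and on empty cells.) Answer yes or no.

Answer: yes

Derivation:
Drop 1: S rot2 at col 1 lands with bottom-row=0; cleared 0 line(s) (total 0); column heights now [0 1 2 2 0 0 0], max=2
Drop 2: L rot1 at col 5 lands with bottom-row=0; cleared 0 line(s) (total 0); column heights now [0 1 2 2 0 3 1], max=3
Drop 3: L rot0 at col 0 lands with bottom-row=2; cleared 0 line(s) (total 0); column heights now [3 3 4 2 0 3 1], max=4
Test piece Z rot0 at col 3 (width 3): heights before test = [3 3 4 2 0 3 1]; fits = True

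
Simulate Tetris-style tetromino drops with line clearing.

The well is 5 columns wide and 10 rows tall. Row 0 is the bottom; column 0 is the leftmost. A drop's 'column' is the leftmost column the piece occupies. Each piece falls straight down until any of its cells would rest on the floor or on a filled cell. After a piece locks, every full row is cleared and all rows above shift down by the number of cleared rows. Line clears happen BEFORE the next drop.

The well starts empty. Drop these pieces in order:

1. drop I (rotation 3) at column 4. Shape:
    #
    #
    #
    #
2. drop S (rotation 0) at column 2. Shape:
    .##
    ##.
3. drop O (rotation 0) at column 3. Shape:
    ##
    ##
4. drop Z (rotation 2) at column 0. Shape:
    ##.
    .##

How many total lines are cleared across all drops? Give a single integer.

Drop 1: I rot3 at col 4 lands with bottom-row=0; cleared 0 line(s) (total 0); column heights now [0 0 0 0 4], max=4
Drop 2: S rot0 at col 2 lands with bottom-row=3; cleared 0 line(s) (total 0); column heights now [0 0 4 5 5], max=5
Drop 3: O rot0 at col 3 lands with bottom-row=5; cleared 0 line(s) (total 0); column heights now [0 0 4 7 7], max=7
Drop 4: Z rot2 at col 0 lands with bottom-row=4; cleared 0 line(s) (total 0); column heights now [6 6 5 7 7], max=7

Answer: 0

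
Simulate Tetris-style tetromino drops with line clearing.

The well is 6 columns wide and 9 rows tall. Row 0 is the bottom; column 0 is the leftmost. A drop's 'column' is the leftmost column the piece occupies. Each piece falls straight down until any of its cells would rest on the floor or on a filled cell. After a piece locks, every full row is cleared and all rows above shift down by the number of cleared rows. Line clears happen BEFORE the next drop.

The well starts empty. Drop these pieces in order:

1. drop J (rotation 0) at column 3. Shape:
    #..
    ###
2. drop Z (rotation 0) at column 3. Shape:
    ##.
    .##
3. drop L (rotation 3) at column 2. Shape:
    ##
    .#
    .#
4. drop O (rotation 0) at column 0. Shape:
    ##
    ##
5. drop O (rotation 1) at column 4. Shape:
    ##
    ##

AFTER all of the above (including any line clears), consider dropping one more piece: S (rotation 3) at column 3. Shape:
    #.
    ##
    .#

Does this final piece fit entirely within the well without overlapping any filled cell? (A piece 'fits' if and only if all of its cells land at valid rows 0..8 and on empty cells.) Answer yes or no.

Drop 1: J rot0 at col 3 lands with bottom-row=0; cleared 0 line(s) (total 0); column heights now [0 0 0 2 1 1], max=2
Drop 2: Z rot0 at col 3 lands with bottom-row=1; cleared 0 line(s) (total 0); column heights now [0 0 0 3 3 2], max=3
Drop 3: L rot3 at col 2 lands with bottom-row=3; cleared 0 line(s) (total 0); column heights now [0 0 6 6 3 2], max=6
Drop 4: O rot0 at col 0 lands with bottom-row=0; cleared 0 line(s) (total 0); column heights now [2 2 6 6 3 2], max=6
Drop 5: O rot1 at col 4 lands with bottom-row=3; cleared 0 line(s) (total 0); column heights now [2 2 6 6 5 5], max=6
Test piece S rot3 at col 3 (width 2): heights before test = [2 2 6 6 5 5]; fits = True

Answer: yes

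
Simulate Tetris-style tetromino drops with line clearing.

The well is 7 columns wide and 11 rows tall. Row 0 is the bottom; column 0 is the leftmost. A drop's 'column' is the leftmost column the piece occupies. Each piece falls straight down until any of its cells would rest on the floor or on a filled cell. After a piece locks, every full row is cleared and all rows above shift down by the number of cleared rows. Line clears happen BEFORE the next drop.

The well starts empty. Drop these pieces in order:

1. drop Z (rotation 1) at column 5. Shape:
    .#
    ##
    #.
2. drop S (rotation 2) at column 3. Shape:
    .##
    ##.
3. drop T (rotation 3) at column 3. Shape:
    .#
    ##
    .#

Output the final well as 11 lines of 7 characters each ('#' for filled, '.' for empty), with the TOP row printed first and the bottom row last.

Drop 1: Z rot1 at col 5 lands with bottom-row=0; cleared 0 line(s) (total 0); column heights now [0 0 0 0 0 2 3], max=3
Drop 2: S rot2 at col 3 lands with bottom-row=1; cleared 0 line(s) (total 0); column heights now [0 0 0 2 3 3 3], max=3
Drop 3: T rot3 at col 3 lands with bottom-row=3; cleared 0 line(s) (total 0); column heights now [0 0 0 5 6 3 3], max=6

Answer: .......
.......
.......
.......
.......
....#..
...##..
....#..
....###
...####
.....#.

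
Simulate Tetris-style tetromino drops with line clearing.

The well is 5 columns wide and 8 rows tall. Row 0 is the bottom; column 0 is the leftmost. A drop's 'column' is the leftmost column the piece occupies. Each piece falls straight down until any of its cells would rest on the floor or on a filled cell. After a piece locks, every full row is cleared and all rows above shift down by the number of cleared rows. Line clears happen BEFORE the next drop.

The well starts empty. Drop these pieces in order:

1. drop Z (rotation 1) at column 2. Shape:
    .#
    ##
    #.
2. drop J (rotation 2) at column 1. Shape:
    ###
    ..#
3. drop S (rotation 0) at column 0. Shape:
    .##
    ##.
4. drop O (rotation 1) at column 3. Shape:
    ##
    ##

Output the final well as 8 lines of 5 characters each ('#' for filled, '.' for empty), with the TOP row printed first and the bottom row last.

Answer: .....
.####
##.##
.###.
...#.
...#.
..##.
..#..

Derivation:
Drop 1: Z rot1 at col 2 lands with bottom-row=0; cleared 0 line(s) (total 0); column heights now [0 0 2 3 0], max=3
Drop 2: J rot2 at col 1 lands with bottom-row=3; cleared 0 line(s) (total 0); column heights now [0 5 5 5 0], max=5
Drop 3: S rot0 at col 0 lands with bottom-row=5; cleared 0 line(s) (total 0); column heights now [6 7 7 5 0], max=7
Drop 4: O rot1 at col 3 lands with bottom-row=5; cleared 0 line(s) (total 0); column heights now [6 7 7 7 7], max=7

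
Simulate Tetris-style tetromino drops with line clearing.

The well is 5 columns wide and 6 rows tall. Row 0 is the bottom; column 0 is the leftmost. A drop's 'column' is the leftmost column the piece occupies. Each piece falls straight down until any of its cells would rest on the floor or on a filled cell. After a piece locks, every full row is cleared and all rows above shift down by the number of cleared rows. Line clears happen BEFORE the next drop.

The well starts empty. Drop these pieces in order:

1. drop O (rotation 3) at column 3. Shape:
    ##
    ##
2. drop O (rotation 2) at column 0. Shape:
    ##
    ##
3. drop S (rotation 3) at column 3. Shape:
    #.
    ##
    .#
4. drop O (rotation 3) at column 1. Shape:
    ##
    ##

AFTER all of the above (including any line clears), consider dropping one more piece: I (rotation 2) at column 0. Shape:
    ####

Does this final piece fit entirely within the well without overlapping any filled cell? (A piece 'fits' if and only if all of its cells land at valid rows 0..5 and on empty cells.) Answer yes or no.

Answer: yes

Derivation:
Drop 1: O rot3 at col 3 lands with bottom-row=0; cleared 0 line(s) (total 0); column heights now [0 0 0 2 2], max=2
Drop 2: O rot2 at col 0 lands with bottom-row=0; cleared 0 line(s) (total 0); column heights now [2 2 0 2 2], max=2
Drop 3: S rot3 at col 3 lands with bottom-row=2; cleared 0 line(s) (total 0); column heights now [2 2 0 5 4], max=5
Drop 4: O rot3 at col 1 lands with bottom-row=2; cleared 0 line(s) (total 0); column heights now [2 4 4 5 4], max=5
Test piece I rot2 at col 0 (width 4): heights before test = [2 4 4 5 4]; fits = True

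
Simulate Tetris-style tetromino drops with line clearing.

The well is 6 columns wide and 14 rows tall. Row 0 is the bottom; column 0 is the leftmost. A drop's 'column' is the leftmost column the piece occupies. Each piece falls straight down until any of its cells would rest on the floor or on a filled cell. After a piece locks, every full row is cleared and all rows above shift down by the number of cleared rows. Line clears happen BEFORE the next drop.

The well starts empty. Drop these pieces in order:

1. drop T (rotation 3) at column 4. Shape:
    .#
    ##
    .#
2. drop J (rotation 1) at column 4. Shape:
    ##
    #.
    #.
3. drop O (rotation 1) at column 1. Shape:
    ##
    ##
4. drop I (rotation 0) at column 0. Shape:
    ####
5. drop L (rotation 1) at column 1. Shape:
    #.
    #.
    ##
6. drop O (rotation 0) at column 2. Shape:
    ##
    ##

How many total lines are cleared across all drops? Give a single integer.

Drop 1: T rot3 at col 4 lands with bottom-row=0; cleared 0 line(s) (total 0); column heights now [0 0 0 0 2 3], max=3
Drop 2: J rot1 at col 4 lands with bottom-row=2; cleared 0 line(s) (total 0); column heights now [0 0 0 0 5 5], max=5
Drop 3: O rot1 at col 1 lands with bottom-row=0; cleared 0 line(s) (total 0); column heights now [0 2 2 0 5 5], max=5
Drop 4: I rot0 at col 0 lands with bottom-row=2; cleared 1 line(s) (total 1); column heights now [0 2 2 0 4 4], max=4
Drop 5: L rot1 at col 1 lands with bottom-row=2; cleared 0 line(s) (total 1); column heights now [0 5 3 0 4 4], max=5
Drop 6: O rot0 at col 2 lands with bottom-row=3; cleared 0 line(s) (total 1); column heights now [0 5 5 5 4 4], max=5

Answer: 1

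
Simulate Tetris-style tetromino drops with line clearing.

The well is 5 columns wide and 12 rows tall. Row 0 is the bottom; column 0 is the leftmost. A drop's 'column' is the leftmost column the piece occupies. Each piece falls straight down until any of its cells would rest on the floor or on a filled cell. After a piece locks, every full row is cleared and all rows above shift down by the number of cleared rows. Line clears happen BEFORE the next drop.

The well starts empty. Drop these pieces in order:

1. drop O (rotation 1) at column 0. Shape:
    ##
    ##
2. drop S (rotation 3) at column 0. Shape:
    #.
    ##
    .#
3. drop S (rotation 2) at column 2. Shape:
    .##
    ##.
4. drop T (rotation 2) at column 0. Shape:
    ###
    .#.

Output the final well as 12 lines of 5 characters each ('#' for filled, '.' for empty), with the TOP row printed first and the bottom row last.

Drop 1: O rot1 at col 0 lands with bottom-row=0; cleared 0 line(s) (total 0); column heights now [2 2 0 0 0], max=2
Drop 2: S rot3 at col 0 lands with bottom-row=2; cleared 0 line(s) (total 0); column heights now [5 4 0 0 0], max=5
Drop 3: S rot2 at col 2 lands with bottom-row=0; cleared 0 line(s) (total 0); column heights now [5 4 1 2 2], max=5
Drop 4: T rot2 at col 0 lands with bottom-row=4; cleared 0 line(s) (total 0); column heights now [6 6 6 2 2], max=6

Answer: .....
.....
.....
.....
.....
.....
###..
##...
##...
.#...
##.##
####.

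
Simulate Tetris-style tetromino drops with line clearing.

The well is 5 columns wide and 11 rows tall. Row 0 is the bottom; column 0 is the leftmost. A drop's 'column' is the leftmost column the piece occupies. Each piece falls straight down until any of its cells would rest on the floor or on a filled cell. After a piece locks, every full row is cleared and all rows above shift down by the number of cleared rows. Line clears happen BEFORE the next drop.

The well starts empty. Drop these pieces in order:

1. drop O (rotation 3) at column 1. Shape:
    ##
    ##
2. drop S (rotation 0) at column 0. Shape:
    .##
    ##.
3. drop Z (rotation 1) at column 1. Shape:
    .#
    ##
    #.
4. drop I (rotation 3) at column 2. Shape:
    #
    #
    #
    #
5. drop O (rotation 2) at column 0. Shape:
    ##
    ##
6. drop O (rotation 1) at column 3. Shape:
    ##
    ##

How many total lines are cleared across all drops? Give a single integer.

Drop 1: O rot3 at col 1 lands with bottom-row=0; cleared 0 line(s) (total 0); column heights now [0 2 2 0 0], max=2
Drop 2: S rot0 at col 0 lands with bottom-row=2; cleared 0 line(s) (total 0); column heights now [3 4 4 0 0], max=4
Drop 3: Z rot1 at col 1 lands with bottom-row=4; cleared 0 line(s) (total 0); column heights now [3 6 7 0 0], max=7
Drop 4: I rot3 at col 2 lands with bottom-row=7; cleared 0 line(s) (total 0); column heights now [3 6 11 0 0], max=11
Drop 5: O rot2 at col 0 lands with bottom-row=6; cleared 0 line(s) (total 0); column heights now [8 8 11 0 0], max=11
Drop 6: O rot1 at col 3 lands with bottom-row=0; cleared 0 line(s) (total 0); column heights now [8 8 11 2 2], max=11

Answer: 0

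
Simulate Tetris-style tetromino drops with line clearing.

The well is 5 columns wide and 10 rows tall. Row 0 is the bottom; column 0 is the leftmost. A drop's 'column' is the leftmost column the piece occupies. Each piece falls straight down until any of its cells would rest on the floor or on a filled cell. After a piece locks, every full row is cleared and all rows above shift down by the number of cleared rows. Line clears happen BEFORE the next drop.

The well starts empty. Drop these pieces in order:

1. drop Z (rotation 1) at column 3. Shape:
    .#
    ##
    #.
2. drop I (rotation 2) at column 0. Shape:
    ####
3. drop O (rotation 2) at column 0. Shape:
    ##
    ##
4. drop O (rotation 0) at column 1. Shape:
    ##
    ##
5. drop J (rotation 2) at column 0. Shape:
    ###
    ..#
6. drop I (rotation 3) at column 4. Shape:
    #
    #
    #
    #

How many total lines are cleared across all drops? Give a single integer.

Answer: 1

Derivation:
Drop 1: Z rot1 at col 3 lands with bottom-row=0; cleared 0 line(s) (total 0); column heights now [0 0 0 2 3], max=3
Drop 2: I rot2 at col 0 lands with bottom-row=2; cleared 1 line(s) (total 1); column heights now [0 0 0 2 2], max=2
Drop 3: O rot2 at col 0 lands with bottom-row=0; cleared 0 line(s) (total 1); column heights now [2 2 0 2 2], max=2
Drop 4: O rot0 at col 1 lands with bottom-row=2; cleared 0 line(s) (total 1); column heights now [2 4 4 2 2], max=4
Drop 5: J rot2 at col 0 lands with bottom-row=4; cleared 0 line(s) (total 1); column heights now [6 6 6 2 2], max=6
Drop 6: I rot3 at col 4 lands with bottom-row=2; cleared 0 line(s) (total 1); column heights now [6 6 6 2 6], max=6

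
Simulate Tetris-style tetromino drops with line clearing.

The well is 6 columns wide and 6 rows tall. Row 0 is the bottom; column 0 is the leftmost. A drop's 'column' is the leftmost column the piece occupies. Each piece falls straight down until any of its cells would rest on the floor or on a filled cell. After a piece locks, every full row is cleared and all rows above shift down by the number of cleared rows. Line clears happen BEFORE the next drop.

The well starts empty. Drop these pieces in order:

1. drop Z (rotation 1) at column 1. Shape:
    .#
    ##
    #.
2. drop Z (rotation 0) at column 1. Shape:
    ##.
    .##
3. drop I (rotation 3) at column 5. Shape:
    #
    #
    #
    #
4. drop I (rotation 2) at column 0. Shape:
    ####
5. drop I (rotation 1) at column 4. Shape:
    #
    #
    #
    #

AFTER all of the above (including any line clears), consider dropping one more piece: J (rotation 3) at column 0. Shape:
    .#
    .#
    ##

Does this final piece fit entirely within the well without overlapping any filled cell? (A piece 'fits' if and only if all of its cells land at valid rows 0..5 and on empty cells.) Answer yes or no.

Answer: no

Derivation:
Drop 1: Z rot1 at col 1 lands with bottom-row=0; cleared 0 line(s) (total 0); column heights now [0 2 3 0 0 0], max=3
Drop 2: Z rot0 at col 1 lands with bottom-row=3; cleared 0 line(s) (total 0); column heights now [0 5 5 4 0 0], max=5
Drop 3: I rot3 at col 5 lands with bottom-row=0; cleared 0 line(s) (total 0); column heights now [0 5 5 4 0 4], max=5
Drop 4: I rot2 at col 0 lands with bottom-row=5; cleared 0 line(s) (total 0); column heights now [6 6 6 6 0 4], max=6
Drop 5: I rot1 at col 4 lands with bottom-row=0; cleared 0 line(s) (total 0); column heights now [6 6 6 6 4 4], max=6
Test piece J rot3 at col 0 (width 2): heights before test = [6 6 6 6 4 4]; fits = False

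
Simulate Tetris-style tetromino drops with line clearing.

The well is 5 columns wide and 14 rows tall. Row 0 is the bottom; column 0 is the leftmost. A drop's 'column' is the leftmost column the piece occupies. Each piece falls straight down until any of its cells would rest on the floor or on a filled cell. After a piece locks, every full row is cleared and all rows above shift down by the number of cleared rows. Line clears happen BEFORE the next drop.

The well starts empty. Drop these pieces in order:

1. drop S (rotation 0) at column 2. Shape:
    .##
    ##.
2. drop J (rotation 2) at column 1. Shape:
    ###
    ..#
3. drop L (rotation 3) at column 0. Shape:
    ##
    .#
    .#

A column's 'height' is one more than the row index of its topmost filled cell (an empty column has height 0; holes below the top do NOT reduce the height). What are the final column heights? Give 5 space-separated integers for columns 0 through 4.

Drop 1: S rot0 at col 2 lands with bottom-row=0; cleared 0 line(s) (total 0); column heights now [0 0 1 2 2], max=2
Drop 2: J rot2 at col 1 lands with bottom-row=2; cleared 0 line(s) (total 0); column heights now [0 4 4 4 2], max=4
Drop 3: L rot3 at col 0 lands with bottom-row=4; cleared 0 line(s) (total 0); column heights now [7 7 4 4 2], max=7

Answer: 7 7 4 4 2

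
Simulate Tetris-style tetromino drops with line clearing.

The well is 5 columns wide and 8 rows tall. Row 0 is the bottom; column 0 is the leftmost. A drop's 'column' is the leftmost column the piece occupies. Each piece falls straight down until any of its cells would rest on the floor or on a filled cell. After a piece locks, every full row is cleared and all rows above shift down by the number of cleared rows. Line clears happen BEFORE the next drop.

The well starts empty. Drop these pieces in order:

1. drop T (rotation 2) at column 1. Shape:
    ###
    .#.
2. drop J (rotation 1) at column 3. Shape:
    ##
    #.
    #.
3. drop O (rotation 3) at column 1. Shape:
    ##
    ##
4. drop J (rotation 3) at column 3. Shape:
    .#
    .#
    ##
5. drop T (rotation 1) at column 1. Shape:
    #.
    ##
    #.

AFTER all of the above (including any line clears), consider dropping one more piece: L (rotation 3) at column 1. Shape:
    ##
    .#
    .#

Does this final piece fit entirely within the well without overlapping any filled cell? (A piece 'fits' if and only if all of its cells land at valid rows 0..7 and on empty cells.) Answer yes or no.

Answer: no

Derivation:
Drop 1: T rot2 at col 1 lands with bottom-row=0; cleared 0 line(s) (total 0); column heights now [0 2 2 2 0], max=2
Drop 2: J rot1 at col 3 lands with bottom-row=2; cleared 0 line(s) (total 0); column heights now [0 2 2 5 5], max=5
Drop 3: O rot3 at col 1 lands with bottom-row=2; cleared 0 line(s) (total 0); column heights now [0 4 4 5 5], max=5
Drop 4: J rot3 at col 3 lands with bottom-row=5; cleared 0 line(s) (total 0); column heights now [0 4 4 6 8], max=8
Drop 5: T rot1 at col 1 lands with bottom-row=4; cleared 0 line(s) (total 0); column heights now [0 7 6 6 8], max=8
Test piece L rot3 at col 1 (width 2): heights before test = [0 7 6 6 8]; fits = False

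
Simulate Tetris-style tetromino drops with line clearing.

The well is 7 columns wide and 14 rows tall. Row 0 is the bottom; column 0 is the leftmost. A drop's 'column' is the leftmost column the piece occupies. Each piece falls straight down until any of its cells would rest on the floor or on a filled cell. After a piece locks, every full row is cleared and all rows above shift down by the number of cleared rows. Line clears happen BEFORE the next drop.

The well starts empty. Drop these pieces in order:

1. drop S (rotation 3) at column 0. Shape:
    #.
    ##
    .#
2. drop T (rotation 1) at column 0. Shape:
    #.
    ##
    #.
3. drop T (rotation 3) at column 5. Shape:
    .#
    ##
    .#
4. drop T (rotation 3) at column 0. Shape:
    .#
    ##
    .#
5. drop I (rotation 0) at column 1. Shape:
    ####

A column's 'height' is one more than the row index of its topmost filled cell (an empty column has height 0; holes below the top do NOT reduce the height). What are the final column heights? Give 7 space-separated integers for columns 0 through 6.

Drop 1: S rot3 at col 0 lands with bottom-row=0; cleared 0 line(s) (total 0); column heights now [3 2 0 0 0 0 0], max=3
Drop 2: T rot1 at col 0 lands with bottom-row=3; cleared 0 line(s) (total 0); column heights now [6 5 0 0 0 0 0], max=6
Drop 3: T rot3 at col 5 lands with bottom-row=0; cleared 0 line(s) (total 0); column heights now [6 5 0 0 0 2 3], max=6
Drop 4: T rot3 at col 0 lands with bottom-row=5; cleared 0 line(s) (total 0); column heights now [7 8 0 0 0 2 3], max=8
Drop 5: I rot0 at col 1 lands with bottom-row=8; cleared 0 line(s) (total 0); column heights now [7 9 9 9 9 2 3], max=9

Answer: 7 9 9 9 9 2 3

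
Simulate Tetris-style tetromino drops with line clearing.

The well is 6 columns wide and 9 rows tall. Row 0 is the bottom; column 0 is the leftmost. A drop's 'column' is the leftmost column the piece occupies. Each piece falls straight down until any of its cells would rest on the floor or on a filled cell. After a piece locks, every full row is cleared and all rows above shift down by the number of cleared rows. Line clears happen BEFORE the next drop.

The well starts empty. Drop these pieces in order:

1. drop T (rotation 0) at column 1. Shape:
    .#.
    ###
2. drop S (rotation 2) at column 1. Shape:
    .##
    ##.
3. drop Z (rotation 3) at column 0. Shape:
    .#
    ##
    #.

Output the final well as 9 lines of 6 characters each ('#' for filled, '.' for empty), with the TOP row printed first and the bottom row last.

Drop 1: T rot0 at col 1 lands with bottom-row=0; cleared 0 line(s) (total 0); column heights now [0 1 2 1 0 0], max=2
Drop 2: S rot2 at col 1 lands with bottom-row=2; cleared 0 line(s) (total 0); column heights now [0 3 4 4 0 0], max=4
Drop 3: Z rot3 at col 0 lands with bottom-row=2; cleared 0 line(s) (total 0); column heights now [4 5 4 4 0 0], max=5

Answer: ......
......
......
......
.#....
####..
###...
..#...
.###..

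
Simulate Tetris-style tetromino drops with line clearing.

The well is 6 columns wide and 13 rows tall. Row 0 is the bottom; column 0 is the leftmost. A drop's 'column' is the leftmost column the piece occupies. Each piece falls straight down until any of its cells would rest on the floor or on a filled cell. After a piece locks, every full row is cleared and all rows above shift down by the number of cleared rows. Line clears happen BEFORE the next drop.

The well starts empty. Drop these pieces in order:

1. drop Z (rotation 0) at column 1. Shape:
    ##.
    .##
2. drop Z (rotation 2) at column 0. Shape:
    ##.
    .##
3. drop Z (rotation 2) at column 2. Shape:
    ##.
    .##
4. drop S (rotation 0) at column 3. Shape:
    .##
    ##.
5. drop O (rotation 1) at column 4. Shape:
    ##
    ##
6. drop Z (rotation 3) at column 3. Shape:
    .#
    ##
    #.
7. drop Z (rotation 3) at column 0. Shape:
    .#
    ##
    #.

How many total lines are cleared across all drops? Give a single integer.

Answer: 0

Derivation:
Drop 1: Z rot0 at col 1 lands with bottom-row=0; cleared 0 line(s) (total 0); column heights now [0 2 2 1 0 0], max=2
Drop 2: Z rot2 at col 0 lands with bottom-row=2; cleared 0 line(s) (total 0); column heights now [4 4 3 1 0 0], max=4
Drop 3: Z rot2 at col 2 lands with bottom-row=2; cleared 0 line(s) (total 0); column heights now [4 4 4 4 3 0], max=4
Drop 4: S rot0 at col 3 lands with bottom-row=4; cleared 0 line(s) (total 0); column heights now [4 4 4 5 6 6], max=6
Drop 5: O rot1 at col 4 lands with bottom-row=6; cleared 0 line(s) (total 0); column heights now [4 4 4 5 8 8], max=8
Drop 6: Z rot3 at col 3 lands with bottom-row=7; cleared 0 line(s) (total 0); column heights now [4 4 4 9 10 8], max=10
Drop 7: Z rot3 at col 0 lands with bottom-row=4; cleared 0 line(s) (total 0); column heights now [6 7 4 9 10 8], max=10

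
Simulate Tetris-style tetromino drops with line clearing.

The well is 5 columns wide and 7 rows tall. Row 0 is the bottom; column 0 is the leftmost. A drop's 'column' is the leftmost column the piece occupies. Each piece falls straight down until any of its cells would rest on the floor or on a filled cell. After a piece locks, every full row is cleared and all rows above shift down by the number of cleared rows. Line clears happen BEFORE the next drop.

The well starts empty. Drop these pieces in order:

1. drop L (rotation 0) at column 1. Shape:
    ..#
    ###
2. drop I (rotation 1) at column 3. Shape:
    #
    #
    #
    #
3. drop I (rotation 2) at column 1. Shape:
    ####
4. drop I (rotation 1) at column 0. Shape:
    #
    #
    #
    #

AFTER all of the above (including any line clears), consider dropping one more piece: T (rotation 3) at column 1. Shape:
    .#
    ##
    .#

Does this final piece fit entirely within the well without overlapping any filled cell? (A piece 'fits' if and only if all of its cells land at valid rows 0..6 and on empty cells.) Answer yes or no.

Answer: no

Derivation:
Drop 1: L rot0 at col 1 lands with bottom-row=0; cleared 0 line(s) (total 0); column heights now [0 1 1 2 0], max=2
Drop 2: I rot1 at col 3 lands with bottom-row=2; cleared 0 line(s) (total 0); column heights now [0 1 1 6 0], max=6
Drop 3: I rot2 at col 1 lands with bottom-row=6; cleared 0 line(s) (total 0); column heights now [0 7 7 7 7], max=7
Drop 4: I rot1 at col 0 lands with bottom-row=0; cleared 0 line(s) (total 0); column heights now [4 7 7 7 7], max=7
Test piece T rot3 at col 1 (width 2): heights before test = [4 7 7 7 7]; fits = False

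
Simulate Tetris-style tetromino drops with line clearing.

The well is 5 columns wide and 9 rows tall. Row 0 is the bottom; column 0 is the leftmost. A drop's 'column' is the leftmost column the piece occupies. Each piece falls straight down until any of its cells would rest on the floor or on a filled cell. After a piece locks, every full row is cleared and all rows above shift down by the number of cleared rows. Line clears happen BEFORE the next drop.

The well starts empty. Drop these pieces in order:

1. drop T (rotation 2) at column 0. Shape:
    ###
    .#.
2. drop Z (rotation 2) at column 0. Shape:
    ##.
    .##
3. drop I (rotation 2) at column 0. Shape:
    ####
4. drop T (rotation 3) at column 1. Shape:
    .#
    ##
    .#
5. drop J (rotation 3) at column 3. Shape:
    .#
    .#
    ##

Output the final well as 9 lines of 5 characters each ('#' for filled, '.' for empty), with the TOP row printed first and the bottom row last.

Drop 1: T rot2 at col 0 lands with bottom-row=0; cleared 0 line(s) (total 0); column heights now [2 2 2 0 0], max=2
Drop 2: Z rot2 at col 0 lands with bottom-row=2; cleared 0 line(s) (total 0); column heights now [4 4 3 0 0], max=4
Drop 3: I rot2 at col 0 lands with bottom-row=4; cleared 0 line(s) (total 0); column heights now [5 5 5 5 0], max=5
Drop 4: T rot3 at col 1 lands with bottom-row=5; cleared 0 line(s) (total 0); column heights now [5 7 8 5 0], max=8
Drop 5: J rot3 at col 3 lands with bottom-row=5; cleared 0 line(s) (total 0); column heights now [5 7 8 6 8], max=8

Answer: .....
..#.#
.##.#
..###
####.
##...
.##..
###..
.#...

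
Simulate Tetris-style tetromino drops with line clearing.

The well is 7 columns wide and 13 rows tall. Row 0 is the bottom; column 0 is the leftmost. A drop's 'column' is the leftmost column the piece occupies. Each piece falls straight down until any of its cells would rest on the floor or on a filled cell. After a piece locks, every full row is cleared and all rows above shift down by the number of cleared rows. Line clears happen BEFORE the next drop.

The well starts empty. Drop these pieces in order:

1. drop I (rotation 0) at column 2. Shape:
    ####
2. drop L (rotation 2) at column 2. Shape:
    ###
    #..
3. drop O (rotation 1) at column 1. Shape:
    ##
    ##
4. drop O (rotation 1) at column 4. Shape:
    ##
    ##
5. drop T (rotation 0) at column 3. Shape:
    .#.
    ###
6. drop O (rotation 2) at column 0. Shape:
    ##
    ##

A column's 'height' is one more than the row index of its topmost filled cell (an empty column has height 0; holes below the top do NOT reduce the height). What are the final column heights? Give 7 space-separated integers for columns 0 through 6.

Answer: 7 7 5 6 7 6 0

Derivation:
Drop 1: I rot0 at col 2 lands with bottom-row=0; cleared 0 line(s) (total 0); column heights now [0 0 1 1 1 1 0], max=1
Drop 2: L rot2 at col 2 lands with bottom-row=1; cleared 0 line(s) (total 0); column heights now [0 0 3 3 3 1 0], max=3
Drop 3: O rot1 at col 1 lands with bottom-row=3; cleared 0 line(s) (total 0); column heights now [0 5 5 3 3 1 0], max=5
Drop 4: O rot1 at col 4 lands with bottom-row=3; cleared 0 line(s) (total 0); column heights now [0 5 5 3 5 5 0], max=5
Drop 5: T rot0 at col 3 lands with bottom-row=5; cleared 0 line(s) (total 0); column heights now [0 5 5 6 7 6 0], max=7
Drop 6: O rot2 at col 0 lands with bottom-row=5; cleared 0 line(s) (total 0); column heights now [7 7 5 6 7 6 0], max=7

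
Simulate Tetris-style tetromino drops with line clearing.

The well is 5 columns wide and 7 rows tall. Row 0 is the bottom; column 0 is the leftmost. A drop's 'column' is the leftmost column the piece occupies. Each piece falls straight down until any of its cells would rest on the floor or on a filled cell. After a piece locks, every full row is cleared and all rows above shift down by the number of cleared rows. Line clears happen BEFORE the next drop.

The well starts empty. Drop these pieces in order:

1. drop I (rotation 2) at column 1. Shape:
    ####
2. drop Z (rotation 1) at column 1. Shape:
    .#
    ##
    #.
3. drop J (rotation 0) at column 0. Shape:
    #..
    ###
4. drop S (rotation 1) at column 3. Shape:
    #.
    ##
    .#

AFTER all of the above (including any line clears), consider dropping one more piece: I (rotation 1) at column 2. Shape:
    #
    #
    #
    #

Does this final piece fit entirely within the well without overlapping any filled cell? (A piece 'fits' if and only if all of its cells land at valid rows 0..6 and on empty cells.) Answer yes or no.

Answer: no

Derivation:
Drop 1: I rot2 at col 1 lands with bottom-row=0; cleared 0 line(s) (total 0); column heights now [0 1 1 1 1], max=1
Drop 2: Z rot1 at col 1 lands with bottom-row=1; cleared 0 line(s) (total 0); column heights now [0 3 4 1 1], max=4
Drop 3: J rot0 at col 0 lands with bottom-row=4; cleared 0 line(s) (total 0); column heights now [6 5 5 1 1], max=6
Drop 4: S rot1 at col 3 lands with bottom-row=1; cleared 0 line(s) (total 0); column heights now [6 5 5 4 3], max=6
Test piece I rot1 at col 2 (width 1): heights before test = [6 5 5 4 3]; fits = False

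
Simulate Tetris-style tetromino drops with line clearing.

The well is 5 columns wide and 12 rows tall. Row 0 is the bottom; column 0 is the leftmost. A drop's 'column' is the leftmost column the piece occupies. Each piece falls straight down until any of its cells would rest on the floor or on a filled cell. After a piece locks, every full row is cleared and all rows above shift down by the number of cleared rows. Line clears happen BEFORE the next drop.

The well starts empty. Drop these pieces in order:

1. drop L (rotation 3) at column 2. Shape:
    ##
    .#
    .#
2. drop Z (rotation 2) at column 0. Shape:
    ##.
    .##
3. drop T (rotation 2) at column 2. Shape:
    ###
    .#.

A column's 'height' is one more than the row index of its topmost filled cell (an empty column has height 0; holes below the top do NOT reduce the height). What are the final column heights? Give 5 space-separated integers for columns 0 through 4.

Drop 1: L rot3 at col 2 lands with bottom-row=0; cleared 0 line(s) (total 0); column heights now [0 0 3 3 0], max=3
Drop 2: Z rot2 at col 0 lands with bottom-row=3; cleared 0 line(s) (total 0); column heights now [5 5 4 3 0], max=5
Drop 3: T rot2 at col 2 lands with bottom-row=3; cleared 1 line(s) (total 1); column heights now [0 4 4 4 0], max=4

Answer: 0 4 4 4 0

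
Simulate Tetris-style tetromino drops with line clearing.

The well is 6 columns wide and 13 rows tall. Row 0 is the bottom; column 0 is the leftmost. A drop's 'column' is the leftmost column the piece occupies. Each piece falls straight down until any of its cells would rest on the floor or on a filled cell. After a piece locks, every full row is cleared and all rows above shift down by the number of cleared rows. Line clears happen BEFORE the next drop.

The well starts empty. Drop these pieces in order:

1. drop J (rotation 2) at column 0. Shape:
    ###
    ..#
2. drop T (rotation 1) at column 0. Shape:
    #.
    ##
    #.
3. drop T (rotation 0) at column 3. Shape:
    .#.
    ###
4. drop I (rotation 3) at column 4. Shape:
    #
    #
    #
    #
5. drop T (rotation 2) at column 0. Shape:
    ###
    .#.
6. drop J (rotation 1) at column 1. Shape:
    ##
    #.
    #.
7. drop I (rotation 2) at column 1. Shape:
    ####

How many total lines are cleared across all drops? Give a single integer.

Answer: 0

Derivation:
Drop 1: J rot2 at col 0 lands with bottom-row=0; cleared 0 line(s) (total 0); column heights now [2 2 2 0 0 0], max=2
Drop 2: T rot1 at col 0 lands with bottom-row=2; cleared 0 line(s) (total 0); column heights now [5 4 2 0 0 0], max=5
Drop 3: T rot0 at col 3 lands with bottom-row=0; cleared 0 line(s) (total 0); column heights now [5 4 2 1 2 1], max=5
Drop 4: I rot3 at col 4 lands with bottom-row=2; cleared 0 line(s) (total 0); column heights now [5 4 2 1 6 1], max=6
Drop 5: T rot2 at col 0 lands with bottom-row=4; cleared 0 line(s) (total 0); column heights now [6 6 6 1 6 1], max=6
Drop 6: J rot1 at col 1 lands with bottom-row=6; cleared 0 line(s) (total 0); column heights now [6 9 9 1 6 1], max=9
Drop 7: I rot2 at col 1 lands with bottom-row=9; cleared 0 line(s) (total 0); column heights now [6 10 10 10 10 1], max=10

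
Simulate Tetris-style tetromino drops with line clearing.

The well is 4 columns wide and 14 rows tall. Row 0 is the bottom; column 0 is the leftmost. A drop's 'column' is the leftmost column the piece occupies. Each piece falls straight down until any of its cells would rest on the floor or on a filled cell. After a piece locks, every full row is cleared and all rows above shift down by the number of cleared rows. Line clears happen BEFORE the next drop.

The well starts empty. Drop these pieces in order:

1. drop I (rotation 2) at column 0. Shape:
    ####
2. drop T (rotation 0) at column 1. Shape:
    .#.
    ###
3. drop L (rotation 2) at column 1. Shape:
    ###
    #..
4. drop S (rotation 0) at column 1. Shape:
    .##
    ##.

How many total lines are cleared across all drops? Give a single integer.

Answer: 1

Derivation:
Drop 1: I rot2 at col 0 lands with bottom-row=0; cleared 1 line(s) (total 1); column heights now [0 0 0 0], max=0
Drop 2: T rot0 at col 1 lands with bottom-row=0; cleared 0 line(s) (total 1); column heights now [0 1 2 1], max=2
Drop 3: L rot2 at col 1 lands with bottom-row=1; cleared 0 line(s) (total 1); column heights now [0 3 3 3], max=3
Drop 4: S rot0 at col 1 lands with bottom-row=3; cleared 0 line(s) (total 1); column heights now [0 4 5 5], max=5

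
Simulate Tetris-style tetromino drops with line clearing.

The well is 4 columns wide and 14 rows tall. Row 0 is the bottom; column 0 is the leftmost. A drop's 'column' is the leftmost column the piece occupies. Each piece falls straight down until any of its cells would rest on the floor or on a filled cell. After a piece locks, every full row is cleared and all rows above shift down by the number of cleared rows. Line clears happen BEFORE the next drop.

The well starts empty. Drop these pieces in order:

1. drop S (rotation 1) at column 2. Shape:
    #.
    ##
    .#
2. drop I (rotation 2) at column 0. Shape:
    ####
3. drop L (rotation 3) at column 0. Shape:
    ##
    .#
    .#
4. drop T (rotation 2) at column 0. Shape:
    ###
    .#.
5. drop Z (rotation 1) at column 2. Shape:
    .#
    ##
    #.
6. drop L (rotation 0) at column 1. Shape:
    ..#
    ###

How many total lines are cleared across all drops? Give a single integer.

Answer: 1

Derivation:
Drop 1: S rot1 at col 2 lands with bottom-row=0; cleared 0 line(s) (total 0); column heights now [0 0 3 2], max=3
Drop 2: I rot2 at col 0 lands with bottom-row=3; cleared 1 line(s) (total 1); column heights now [0 0 3 2], max=3
Drop 3: L rot3 at col 0 lands with bottom-row=0; cleared 0 line(s) (total 1); column heights now [3 3 3 2], max=3
Drop 4: T rot2 at col 0 lands with bottom-row=3; cleared 0 line(s) (total 1); column heights now [5 5 5 2], max=5
Drop 5: Z rot1 at col 2 lands with bottom-row=5; cleared 0 line(s) (total 1); column heights now [5 5 7 8], max=8
Drop 6: L rot0 at col 1 lands with bottom-row=8; cleared 0 line(s) (total 1); column heights now [5 9 9 10], max=10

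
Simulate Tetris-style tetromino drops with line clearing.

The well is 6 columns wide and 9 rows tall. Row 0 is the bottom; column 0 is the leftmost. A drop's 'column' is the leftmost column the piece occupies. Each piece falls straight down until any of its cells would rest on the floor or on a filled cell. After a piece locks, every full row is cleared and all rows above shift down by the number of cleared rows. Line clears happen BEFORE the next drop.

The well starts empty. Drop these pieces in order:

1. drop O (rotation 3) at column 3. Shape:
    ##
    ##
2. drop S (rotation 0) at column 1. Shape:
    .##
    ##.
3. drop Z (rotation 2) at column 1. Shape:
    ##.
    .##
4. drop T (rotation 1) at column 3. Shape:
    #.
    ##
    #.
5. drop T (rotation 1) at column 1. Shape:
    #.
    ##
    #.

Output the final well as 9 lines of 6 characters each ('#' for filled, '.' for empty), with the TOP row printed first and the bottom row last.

Answer: ......
.#....
.###..
.#.##.
.###..
..##..
..##..
.####.
...##.

Derivation:
Drop 1: O rot3 at col 3 lands with bottom-row=0; cleared 0 line(s) (total 0); column heights now [0 0 0 2 2 0], max=2
Drop 2: S rot0 at col 1 lands with bottom-row=1; cleared 0 line(s) (total 0); column heights now [0 2 3 3 2 0], max=3
Drop 3: Z rot2 at col 1 lands with bottom-row=3; cleared 0 line(s) (total 0); column heights now [0 5 5 4 2 0], max=5
Drop 4: T rot1 at col 3 lands with bottom-row=4; cleared 0 line(s) (total 0); column heights now [0 5 5 7 6 0], max=7
Drop 5: T rot1 at col 1 lands with bottom-row=5; cleared 0 line(s) (total 0); column heights now [0 8 7 7 6 0], max=8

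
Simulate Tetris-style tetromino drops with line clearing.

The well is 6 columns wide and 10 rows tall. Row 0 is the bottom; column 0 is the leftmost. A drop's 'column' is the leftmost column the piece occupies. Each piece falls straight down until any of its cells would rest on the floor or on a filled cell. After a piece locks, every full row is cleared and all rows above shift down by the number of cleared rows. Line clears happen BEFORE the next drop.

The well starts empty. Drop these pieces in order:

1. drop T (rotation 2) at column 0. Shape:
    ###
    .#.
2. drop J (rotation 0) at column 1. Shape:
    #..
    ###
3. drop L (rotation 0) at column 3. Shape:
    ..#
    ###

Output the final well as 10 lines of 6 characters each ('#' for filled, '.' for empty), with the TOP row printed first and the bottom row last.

Drop 1: T rot2 at col 0 lands with bottom-row=0; cleared 0 line(s) (total 0); column heights now [2 2 2 0 0 0], max=2
Drop 2: J rot0 at col 1 lands with bottom-row=2; cleared 0 line(s) (total 0); column heights now [2 4 3 3 0 0], max=4
Drop 3: L rot0 at col 3 lands with bottom-row=3; cleared 0 line(s) (total 0); column heights now [2 4 3 4 4 5], max=5

Answer: ......
......
......
......
......
.....#
.#.###
.###..
###...
.#....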